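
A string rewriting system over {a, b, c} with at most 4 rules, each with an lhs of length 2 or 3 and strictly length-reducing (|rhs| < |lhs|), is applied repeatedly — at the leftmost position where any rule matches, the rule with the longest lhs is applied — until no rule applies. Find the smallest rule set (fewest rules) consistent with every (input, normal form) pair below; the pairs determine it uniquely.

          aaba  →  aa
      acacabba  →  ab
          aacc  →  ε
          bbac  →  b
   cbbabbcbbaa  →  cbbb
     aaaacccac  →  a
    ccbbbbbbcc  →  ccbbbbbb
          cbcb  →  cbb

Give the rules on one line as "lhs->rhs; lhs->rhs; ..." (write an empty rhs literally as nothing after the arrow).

  | aaba => aa
  | acacabba => acabba => abba => ab
  | aacc => ac => ε
  | bbac => bc => b

ac->; ba->; bc->b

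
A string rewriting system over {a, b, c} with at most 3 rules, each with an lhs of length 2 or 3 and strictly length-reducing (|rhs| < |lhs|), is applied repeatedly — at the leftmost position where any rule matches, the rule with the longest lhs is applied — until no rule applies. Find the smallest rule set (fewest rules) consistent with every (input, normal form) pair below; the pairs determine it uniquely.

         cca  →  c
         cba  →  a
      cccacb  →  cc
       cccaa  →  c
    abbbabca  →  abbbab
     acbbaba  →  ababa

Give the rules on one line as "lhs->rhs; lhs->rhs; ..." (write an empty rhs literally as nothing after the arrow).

ca->; cb->

  | cca => c
  | cba => a
  | cccacb => cccb => cc
  | cccaa => cca => c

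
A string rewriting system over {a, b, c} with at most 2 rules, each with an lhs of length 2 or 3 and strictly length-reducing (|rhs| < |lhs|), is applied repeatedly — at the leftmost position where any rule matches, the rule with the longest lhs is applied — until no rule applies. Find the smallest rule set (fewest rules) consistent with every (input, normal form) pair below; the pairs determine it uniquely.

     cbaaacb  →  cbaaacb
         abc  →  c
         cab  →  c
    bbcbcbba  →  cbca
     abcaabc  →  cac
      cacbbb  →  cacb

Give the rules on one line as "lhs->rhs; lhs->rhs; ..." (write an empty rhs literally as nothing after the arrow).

  | cbaaacb
  | abc => c
  | cab => c
  | bbcbcbba => cbcbba => cbca

ab->; bb->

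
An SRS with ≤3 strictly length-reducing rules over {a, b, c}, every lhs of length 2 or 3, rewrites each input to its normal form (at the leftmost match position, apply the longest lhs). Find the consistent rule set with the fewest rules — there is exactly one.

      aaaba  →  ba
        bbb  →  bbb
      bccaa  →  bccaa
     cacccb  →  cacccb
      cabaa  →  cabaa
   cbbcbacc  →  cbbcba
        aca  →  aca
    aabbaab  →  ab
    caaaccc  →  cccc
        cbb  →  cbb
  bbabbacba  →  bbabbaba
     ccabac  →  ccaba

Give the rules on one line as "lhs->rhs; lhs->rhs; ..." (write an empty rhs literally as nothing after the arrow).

aaa->; aab->aa; bac->ba

  | aaaba => ba
  | bbb
  | bccaa
  | cacccb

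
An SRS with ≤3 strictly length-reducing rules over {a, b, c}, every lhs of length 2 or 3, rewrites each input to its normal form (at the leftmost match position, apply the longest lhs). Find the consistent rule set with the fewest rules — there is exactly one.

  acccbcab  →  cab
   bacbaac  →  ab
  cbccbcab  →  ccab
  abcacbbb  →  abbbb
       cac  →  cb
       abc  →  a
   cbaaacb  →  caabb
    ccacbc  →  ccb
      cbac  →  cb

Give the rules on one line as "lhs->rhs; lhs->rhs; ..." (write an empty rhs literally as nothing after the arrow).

ac->b; ba->a; bc->

  | acccbcab => bccbcab => cbcab => cab
  | bacbaac => acbaac => bbaac => baac => aac => ab
  | cbccbcab => ccbcab => ccab
  | abcacbbb => aacbbb => abbbb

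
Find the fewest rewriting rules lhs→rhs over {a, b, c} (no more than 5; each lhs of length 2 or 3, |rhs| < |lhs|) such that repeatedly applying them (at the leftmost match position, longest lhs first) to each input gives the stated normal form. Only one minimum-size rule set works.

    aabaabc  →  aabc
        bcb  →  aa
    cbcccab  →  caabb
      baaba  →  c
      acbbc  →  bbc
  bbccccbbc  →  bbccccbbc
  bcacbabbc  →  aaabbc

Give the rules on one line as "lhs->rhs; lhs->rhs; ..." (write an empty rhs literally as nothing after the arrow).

ac->; ba->c; bcb->aa; cca->bb

  | aabaabc => aacabc => aabc
  | bcb => aa
  | cbcccab => cbcbbb => caabb
  | baaba => caba => cac => c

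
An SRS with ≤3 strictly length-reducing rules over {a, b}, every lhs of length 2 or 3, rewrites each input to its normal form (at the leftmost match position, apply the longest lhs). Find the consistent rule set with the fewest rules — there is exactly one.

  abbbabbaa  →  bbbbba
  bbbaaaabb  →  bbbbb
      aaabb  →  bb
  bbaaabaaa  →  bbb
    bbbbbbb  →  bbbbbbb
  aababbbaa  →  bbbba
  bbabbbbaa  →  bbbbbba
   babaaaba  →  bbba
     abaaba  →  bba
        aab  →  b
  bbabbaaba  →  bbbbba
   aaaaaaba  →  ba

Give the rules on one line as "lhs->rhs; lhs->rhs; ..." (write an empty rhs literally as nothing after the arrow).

aa->a; aaa->; ab->b

  | abbbabbaa => bbbabbaa => bbbbbaa => bbbbba
  | bbbaaaabb => bbbabb => bbbbb
  | aaabb => bb
  | bbaaabaaa => bbbaaa => bbb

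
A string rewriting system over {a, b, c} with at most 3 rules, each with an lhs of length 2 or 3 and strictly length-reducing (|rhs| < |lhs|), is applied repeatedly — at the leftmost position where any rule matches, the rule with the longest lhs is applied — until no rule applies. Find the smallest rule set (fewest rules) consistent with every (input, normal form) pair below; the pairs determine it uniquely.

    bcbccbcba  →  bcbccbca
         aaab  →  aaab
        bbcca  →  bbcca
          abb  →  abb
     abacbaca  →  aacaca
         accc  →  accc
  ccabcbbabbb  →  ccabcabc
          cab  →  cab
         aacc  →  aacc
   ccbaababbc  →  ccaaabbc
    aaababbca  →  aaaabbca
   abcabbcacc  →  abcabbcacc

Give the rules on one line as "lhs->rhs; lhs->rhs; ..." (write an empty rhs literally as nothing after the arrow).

  | bcbccbcba => bcbccbca
  | aaab
  | bbcca
  | abb

ba->a; bbb->bc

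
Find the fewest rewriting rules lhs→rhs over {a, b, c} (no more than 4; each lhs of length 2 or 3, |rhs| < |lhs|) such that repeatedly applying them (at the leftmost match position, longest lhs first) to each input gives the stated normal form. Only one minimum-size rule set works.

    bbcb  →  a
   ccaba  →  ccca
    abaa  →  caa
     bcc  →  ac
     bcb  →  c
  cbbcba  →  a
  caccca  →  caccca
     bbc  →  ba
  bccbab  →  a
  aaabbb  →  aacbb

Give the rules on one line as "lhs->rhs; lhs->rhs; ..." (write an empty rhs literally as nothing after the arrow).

  | bbcb => bab => bc => a
  | ccaba => ccca
  | abaa => caa
  | bcc => ac

ab->c; bc->a; cbc->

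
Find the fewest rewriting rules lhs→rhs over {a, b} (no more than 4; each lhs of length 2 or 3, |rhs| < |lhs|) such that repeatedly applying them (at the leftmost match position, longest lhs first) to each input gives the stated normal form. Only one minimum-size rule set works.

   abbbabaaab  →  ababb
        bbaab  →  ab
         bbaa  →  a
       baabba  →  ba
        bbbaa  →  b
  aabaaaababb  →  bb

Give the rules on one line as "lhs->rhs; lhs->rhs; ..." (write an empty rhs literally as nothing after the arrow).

  | abbbabaaab => ababaaab => ababaab => ababb
  | bbaab => ab
  | bbaa => a
  | baabba => bbba => ba

aa->; aaa->aa; bba->; bbb->b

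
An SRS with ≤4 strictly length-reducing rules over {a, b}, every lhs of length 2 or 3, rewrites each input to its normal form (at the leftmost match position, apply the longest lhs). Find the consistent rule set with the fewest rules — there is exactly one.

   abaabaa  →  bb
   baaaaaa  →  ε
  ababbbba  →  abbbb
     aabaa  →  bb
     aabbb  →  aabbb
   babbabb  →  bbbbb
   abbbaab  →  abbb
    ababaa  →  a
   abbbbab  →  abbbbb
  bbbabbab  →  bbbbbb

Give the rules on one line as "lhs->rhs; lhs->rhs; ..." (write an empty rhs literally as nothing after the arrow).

  | abaabaa => aabaa => aaa => bb
  | baaaaaa => aaaaa => bbaa => ba => ε
  | ababbbba => abbbbba => abbbb
  | aabaa => aaa => bb

aaa->bb; ba->; bab->bb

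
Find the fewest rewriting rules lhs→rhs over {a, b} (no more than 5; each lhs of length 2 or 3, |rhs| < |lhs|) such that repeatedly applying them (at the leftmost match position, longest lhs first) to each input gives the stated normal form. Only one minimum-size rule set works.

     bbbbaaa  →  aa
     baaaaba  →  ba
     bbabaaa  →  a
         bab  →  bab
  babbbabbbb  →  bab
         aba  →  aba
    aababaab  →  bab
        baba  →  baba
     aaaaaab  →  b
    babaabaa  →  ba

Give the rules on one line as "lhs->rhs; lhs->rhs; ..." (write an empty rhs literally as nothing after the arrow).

aab->b; baa->; bb->b; bba->

  | bbbbaaa => bbbaaa => bbaaa => aa
  | baaaaba => aaba => ba
  | bbabaaa => baaa => a
  | bab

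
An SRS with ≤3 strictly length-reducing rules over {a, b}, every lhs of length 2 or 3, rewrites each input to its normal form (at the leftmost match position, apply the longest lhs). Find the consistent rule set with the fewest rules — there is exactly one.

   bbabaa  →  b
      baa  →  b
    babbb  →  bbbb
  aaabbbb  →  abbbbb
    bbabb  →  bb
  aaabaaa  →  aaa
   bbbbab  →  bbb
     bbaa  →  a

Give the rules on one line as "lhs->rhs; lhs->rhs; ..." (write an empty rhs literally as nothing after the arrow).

  | bbabaa => baa => ba => b
  | baa => ba => b
  | babbb => bbbb
  | aaabbbb => abbbbb

aab->bb; ba->b; bba->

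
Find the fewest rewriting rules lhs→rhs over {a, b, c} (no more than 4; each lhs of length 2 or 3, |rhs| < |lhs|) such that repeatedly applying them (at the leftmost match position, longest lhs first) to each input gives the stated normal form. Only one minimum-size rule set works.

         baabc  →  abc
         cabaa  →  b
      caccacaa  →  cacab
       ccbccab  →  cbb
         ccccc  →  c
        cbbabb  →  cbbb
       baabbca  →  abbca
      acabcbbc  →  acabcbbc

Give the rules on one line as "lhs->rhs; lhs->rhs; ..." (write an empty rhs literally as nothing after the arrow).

  | baabc => abc
  | cabaa => caa => b
  | caccacaa => cacacaa => cacab
  | ccbccab => cbccab => cbbab => cbb

ba->; bcc->bb; caa->b; cc->c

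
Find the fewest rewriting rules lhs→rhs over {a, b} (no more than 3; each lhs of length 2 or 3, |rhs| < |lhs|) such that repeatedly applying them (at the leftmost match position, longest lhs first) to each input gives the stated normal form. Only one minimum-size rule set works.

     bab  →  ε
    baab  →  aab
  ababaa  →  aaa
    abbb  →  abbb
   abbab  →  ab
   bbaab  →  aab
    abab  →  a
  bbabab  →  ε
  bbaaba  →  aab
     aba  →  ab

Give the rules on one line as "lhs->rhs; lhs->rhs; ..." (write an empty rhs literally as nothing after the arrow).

  | bab => ε
  | baab => aab
  | ababaa => aaa
  | abbb

ba->b; baa->aa; bab->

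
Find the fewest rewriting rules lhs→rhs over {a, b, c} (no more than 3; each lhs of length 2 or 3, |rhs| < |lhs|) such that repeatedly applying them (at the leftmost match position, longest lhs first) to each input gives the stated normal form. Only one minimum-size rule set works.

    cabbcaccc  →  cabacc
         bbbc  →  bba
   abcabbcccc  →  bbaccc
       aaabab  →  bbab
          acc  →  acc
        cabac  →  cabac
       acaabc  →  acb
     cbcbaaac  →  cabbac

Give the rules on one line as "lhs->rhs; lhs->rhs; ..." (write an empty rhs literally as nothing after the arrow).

  | cabbcaccc => cabaaccc => cabbccc => cabacc
  | bbbc => bba
  | abcabbcccc => aaabbcccc => bbbcccc => bbaccc
  | aaabab => bbab

aaa->b; baa->bb; bc->a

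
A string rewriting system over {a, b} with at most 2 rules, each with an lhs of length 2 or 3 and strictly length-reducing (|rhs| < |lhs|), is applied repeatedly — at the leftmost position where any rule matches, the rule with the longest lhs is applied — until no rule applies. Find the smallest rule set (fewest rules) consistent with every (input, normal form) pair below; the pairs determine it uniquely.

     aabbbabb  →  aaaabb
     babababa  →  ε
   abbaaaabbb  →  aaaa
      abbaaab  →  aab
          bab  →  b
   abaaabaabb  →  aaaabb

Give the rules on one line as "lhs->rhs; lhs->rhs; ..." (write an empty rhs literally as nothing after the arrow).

ba->; bbb->a

  | aabbbabb => aaaabb
  | babababa => bababa => baba => ba => ε
  | abbaaaabbb => abaaabbb => aaabbb => aaaa
  | abbaaab => abaab => aab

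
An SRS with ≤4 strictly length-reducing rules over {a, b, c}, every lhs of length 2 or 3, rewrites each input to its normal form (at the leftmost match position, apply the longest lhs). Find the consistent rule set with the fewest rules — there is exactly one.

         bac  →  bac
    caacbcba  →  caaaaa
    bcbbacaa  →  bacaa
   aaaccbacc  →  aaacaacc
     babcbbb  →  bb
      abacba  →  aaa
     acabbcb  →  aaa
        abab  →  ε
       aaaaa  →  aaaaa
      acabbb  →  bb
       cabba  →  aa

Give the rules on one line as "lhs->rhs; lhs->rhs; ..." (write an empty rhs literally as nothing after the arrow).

  | bac
  | caacbcba => caaacba => caaaaa
  | bcbbacaa => babacaa => bacaa
  | aaaccbacc => aaacaacc

aab->bb; ab->; cb->a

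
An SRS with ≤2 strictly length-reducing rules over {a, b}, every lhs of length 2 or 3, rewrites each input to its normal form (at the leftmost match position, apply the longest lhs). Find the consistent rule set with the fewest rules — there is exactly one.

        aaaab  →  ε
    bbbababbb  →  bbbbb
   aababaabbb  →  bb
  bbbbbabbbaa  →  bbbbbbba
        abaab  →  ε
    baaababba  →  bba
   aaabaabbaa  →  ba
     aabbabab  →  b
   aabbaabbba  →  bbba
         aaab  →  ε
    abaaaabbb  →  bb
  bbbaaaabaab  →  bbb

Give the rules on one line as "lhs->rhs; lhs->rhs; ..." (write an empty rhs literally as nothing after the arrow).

aa->a; ab->

  | aaaab => aaab => aab => ab => ε
  | bbbababbb => bbbabbb => bbbbb
  | aababaabbb => ababaabbb => abaabbb => aabbb => abbb => bb
  | bbbbbabbbaa => bbbbbbbaa => bbbbbbba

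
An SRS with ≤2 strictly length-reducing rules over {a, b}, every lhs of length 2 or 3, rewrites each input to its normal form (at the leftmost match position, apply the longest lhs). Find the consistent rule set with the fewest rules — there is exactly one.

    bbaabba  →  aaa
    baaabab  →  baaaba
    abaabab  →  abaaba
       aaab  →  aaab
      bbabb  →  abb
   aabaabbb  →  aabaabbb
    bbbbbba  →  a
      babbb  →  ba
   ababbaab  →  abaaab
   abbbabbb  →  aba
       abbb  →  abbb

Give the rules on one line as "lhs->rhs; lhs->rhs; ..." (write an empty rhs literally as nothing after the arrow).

  | bbaabba => aabba => aaa
  | baaabab => baaaba
  | abaabab => abaaba
  | aaab

bab->ba; bba->a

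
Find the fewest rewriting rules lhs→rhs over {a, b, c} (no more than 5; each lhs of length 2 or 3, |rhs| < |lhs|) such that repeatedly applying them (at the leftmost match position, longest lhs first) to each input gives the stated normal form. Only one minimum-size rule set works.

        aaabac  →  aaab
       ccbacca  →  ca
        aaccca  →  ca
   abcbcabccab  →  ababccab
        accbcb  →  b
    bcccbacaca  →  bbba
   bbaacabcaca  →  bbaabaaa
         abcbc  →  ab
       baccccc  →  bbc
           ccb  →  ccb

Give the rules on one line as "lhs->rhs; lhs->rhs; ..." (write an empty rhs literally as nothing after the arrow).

  | aaabac => aaab
  | ccbacca => ccbca => ca
  | aaccca => acca => ca
  | abcbcabccab => ababccab

ac->; cac->aa; cbc->; ccc->b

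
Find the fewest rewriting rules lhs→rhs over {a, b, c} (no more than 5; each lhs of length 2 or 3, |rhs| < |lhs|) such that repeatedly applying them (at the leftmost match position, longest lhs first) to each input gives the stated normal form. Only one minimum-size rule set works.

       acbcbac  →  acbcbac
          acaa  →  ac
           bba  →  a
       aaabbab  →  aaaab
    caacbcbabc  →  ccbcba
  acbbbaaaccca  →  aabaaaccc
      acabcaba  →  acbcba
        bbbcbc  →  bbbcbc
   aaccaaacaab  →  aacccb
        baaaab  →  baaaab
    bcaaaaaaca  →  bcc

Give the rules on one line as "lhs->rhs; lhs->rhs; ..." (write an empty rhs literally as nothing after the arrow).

abc->a; bba->a; ca->c; cbb->a

  | acbcbac
  | acaa => aca => ac
  | bba => a
  | aaabbab => aaaab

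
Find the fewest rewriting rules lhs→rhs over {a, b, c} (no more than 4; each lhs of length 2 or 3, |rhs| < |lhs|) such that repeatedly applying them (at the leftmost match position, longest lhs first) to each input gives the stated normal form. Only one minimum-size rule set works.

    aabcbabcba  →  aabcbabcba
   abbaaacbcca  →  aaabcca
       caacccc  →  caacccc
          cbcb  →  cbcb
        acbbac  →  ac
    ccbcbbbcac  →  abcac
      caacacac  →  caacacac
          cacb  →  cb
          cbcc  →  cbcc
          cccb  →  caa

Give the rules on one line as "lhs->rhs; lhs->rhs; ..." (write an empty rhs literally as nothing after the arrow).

  | aabcbabcba
  | abbaaacbcca => aaaacbcca => aaabcca
  | caacccc
  | cbcb

acb->b; bb->; ccb->aa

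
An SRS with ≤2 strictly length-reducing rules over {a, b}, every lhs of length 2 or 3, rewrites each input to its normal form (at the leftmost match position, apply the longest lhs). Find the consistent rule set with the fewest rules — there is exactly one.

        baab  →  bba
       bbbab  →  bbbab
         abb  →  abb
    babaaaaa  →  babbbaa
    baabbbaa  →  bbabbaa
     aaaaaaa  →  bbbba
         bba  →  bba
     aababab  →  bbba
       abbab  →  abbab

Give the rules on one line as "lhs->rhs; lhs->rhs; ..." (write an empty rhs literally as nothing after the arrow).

aaa->bb; aab->ba

  | baab => bba
  | bbbab
  | abb
  | babaaaaa => babbbaa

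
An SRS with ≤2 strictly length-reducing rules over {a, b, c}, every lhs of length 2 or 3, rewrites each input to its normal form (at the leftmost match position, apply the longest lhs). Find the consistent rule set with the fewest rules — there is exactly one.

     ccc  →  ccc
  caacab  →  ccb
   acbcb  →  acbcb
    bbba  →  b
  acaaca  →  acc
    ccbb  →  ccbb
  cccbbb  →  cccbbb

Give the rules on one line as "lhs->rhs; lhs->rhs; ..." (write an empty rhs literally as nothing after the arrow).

bba->; ca->c

  | ccc
  | caacab => cacab => ccab => ccb
  | acbcb
  | bbba => b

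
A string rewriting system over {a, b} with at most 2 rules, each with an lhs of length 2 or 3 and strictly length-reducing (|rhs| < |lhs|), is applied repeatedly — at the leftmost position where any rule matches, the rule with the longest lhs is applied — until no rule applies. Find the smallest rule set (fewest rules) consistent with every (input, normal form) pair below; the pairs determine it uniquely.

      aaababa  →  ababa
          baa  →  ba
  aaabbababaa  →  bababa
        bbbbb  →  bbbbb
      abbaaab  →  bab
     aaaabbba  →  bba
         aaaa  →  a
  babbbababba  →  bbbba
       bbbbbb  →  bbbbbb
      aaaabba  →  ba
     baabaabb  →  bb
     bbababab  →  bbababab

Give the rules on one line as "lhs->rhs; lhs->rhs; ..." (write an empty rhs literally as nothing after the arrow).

  | aaababa => aababa => ababa
  | baa => ba
  | aaabbababaa => aabbababaa => abbababaa => bababaa => bababa
  | bbbbb

aa->a; abb->b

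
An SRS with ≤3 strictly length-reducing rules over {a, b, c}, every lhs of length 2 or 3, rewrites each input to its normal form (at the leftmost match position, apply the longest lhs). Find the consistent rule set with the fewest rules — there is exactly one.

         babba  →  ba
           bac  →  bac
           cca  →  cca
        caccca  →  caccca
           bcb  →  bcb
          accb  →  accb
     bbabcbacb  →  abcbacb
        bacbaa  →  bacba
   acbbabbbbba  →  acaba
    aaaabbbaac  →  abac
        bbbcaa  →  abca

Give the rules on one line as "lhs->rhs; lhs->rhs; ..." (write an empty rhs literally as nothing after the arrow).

aa->a; bb->a

  | babba => baaa => baa => ba
  | bac
  | cca
  | caccca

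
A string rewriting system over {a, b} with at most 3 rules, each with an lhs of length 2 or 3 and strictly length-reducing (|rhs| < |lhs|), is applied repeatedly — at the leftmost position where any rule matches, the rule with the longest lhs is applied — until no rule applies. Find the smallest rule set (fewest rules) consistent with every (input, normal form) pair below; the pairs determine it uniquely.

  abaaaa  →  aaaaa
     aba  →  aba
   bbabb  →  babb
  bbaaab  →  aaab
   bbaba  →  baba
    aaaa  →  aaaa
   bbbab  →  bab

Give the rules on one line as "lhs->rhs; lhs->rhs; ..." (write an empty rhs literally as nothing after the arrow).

  | abaaaa => aaaaa
  | aba
  | bbabb => babb
  | bbaaab => baaab => aaab

baa->aa; bba->ba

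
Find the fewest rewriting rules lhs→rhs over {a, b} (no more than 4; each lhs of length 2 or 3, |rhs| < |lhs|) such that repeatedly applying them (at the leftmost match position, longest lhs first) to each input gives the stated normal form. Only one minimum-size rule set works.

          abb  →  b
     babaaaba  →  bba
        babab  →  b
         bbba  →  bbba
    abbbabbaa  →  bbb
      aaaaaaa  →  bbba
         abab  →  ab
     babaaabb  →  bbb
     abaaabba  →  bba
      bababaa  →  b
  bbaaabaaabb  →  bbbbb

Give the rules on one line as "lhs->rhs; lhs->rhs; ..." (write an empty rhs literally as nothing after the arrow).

aa->; aaa->ba; abb->b; bab->b

  | abb => b
  | babaaaba => baaaba => bbaba => bba
  | babab => bab => b
  | bbba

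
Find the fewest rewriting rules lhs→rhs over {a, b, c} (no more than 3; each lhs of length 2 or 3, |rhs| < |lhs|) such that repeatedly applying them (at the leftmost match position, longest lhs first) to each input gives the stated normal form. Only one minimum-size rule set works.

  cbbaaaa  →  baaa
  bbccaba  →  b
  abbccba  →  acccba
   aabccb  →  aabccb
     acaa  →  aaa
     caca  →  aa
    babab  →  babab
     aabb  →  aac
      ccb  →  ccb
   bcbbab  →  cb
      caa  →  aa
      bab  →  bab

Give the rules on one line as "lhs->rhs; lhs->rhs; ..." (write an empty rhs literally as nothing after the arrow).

bb->c; ca->a; cca->b

  | cbbaaaa => ccaaaa => baaa
  | bbccaba => cccaba => cbba => cca => b
  | abbccba => acccba
  | aabccb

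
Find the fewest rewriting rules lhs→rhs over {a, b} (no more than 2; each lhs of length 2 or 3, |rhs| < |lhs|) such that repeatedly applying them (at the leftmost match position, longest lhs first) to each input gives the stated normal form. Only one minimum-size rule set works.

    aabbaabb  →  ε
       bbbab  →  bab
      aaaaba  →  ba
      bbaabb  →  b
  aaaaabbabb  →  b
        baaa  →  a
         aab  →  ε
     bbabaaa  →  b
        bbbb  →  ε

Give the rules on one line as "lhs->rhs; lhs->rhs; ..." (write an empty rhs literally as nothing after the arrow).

aa->b; bb->

  | aabbaabb => bbbaabb => baabb => bbbb => bb => ε
  | bbbab => bab
  | aaaaba => baaba => bbba => ba
  | bbaabb => aabb => bbb => b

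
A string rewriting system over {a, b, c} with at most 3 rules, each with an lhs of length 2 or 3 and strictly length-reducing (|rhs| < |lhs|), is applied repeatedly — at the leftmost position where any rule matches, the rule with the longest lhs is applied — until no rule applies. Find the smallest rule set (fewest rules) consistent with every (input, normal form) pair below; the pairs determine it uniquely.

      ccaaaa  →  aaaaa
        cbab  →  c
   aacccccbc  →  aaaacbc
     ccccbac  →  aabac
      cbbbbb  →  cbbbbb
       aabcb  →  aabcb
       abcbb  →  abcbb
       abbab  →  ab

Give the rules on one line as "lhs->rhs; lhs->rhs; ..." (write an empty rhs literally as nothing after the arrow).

bab->; cc->a

  | ccaaaa => aaaaa
  | cbab => c
  | aacccccbc => aaacccbc => aaaacbc
  | ccccbac => accbac => aabac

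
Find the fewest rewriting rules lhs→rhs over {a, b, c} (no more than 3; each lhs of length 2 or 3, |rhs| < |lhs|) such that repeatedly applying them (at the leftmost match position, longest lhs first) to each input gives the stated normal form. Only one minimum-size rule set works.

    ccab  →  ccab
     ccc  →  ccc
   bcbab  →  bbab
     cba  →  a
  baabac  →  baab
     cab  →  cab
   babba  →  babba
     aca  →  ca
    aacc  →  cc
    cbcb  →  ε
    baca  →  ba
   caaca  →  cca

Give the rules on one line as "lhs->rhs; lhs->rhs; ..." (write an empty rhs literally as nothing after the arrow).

  | ccab
  | ccc
  | bcbab => bbab
  | cba => a

ac->c; bc->b; cb->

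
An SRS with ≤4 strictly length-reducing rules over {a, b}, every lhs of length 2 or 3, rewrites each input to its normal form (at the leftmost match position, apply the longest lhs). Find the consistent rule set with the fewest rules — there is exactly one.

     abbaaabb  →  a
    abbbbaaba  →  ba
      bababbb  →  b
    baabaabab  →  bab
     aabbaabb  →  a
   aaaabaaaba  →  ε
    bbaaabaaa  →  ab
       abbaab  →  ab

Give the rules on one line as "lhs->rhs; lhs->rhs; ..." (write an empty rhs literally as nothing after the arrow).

  | abbaaabb => aaaaabb => aabb => bb => a
  | abbbbaaba => aabbaaba => bbaaba => aaaba => ba
  | bababbb => babaab => babb => baa => b
  | baabaabab => bbaabab => aaabab => bab

aa->; aaa->; bb->a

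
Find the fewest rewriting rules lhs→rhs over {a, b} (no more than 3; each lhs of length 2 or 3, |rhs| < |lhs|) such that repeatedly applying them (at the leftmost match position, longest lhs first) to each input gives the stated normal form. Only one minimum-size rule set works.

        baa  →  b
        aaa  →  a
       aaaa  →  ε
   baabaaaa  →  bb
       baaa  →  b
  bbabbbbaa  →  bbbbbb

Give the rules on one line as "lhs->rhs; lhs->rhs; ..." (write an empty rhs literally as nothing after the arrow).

aa->; ba->b

  | baa => ba => b
  | aaa => a
  | aaaa => aa => ε
  | baabaaaa => babaaaa => bbaaaa => bbaaa => bbaa => bba => bb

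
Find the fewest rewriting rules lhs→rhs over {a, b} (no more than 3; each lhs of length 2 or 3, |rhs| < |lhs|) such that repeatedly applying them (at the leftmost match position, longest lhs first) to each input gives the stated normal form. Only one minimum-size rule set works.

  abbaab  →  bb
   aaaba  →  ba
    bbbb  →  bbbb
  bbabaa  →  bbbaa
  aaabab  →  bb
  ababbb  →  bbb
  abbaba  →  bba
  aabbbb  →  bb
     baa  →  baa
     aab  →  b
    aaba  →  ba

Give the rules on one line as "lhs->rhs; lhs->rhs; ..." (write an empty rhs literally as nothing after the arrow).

ab->b; abb->b

  | abbaab => baab => bab => bb
  | aaaba => aaba => aba => ba
  | bbbb
  | bbabaa => bbbaa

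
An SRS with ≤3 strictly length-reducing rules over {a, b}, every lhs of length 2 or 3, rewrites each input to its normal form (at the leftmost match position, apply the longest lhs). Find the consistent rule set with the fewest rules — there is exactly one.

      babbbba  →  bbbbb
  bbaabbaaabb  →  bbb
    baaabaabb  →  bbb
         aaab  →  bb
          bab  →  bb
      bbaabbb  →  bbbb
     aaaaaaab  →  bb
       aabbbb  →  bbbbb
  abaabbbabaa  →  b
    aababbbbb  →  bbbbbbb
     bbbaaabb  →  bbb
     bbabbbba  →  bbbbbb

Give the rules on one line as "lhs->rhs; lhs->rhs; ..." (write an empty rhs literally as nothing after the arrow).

aa->b; ba->b; baa->aa

  | babbbba => bbbbba => bbbbb
  | bbaabbaaabb => baabbaaabb => aabbaaabb => bbbaaabb => bbaaabb => baaabb => aaabb => babb => bbb
  | baaabaabb => aaabaabb => babaabb => bbaabb => baabb => aabb => bbb
  | aaab => bab => bb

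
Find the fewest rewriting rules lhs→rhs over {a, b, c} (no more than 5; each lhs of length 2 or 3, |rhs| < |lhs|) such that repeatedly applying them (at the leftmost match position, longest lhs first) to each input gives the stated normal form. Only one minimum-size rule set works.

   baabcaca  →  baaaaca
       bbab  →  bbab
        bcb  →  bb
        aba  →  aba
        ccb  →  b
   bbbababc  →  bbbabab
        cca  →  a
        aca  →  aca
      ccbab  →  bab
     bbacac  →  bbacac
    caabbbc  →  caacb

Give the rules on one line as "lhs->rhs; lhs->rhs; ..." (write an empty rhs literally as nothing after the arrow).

  | baabcaca => baaaaca
  | bbab
  | bcb => bb
  | aba

abb->ac; bc->b; bca->aa; cc->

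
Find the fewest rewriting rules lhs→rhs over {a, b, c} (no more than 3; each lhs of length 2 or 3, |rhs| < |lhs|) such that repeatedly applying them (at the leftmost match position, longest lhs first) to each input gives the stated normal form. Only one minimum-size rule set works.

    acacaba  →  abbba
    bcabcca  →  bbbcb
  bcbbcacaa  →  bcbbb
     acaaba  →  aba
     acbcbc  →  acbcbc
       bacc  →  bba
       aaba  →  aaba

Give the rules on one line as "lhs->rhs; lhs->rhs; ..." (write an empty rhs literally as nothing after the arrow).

acc->ba; ca->b; caa->

  | acacaba => abcaba => abbba
  | bcabcca => bbbcca => bbbcb
  | bcbbcacaa => bcbbbcaa => bcbbb
  | acaaba => aba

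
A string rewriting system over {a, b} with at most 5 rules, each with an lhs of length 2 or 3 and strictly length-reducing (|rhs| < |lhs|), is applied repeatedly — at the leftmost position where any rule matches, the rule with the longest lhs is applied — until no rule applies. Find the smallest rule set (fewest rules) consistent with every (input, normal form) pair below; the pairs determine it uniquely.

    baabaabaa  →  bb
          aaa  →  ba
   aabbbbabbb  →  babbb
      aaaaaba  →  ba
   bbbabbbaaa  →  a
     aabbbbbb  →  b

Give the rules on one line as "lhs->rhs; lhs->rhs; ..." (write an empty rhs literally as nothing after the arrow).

aa->b; aab->aa; aba->ba; bba->

  | baabaabaa => baaaabaa => bbaabaa => abaa => baa => bb
  | aaa => ba
  | aabbbbabbb => aabbbabbb => aabbabbb => aababbb => aaabbb => babbb
  | aaaaaba => baaaba => bbaba => ba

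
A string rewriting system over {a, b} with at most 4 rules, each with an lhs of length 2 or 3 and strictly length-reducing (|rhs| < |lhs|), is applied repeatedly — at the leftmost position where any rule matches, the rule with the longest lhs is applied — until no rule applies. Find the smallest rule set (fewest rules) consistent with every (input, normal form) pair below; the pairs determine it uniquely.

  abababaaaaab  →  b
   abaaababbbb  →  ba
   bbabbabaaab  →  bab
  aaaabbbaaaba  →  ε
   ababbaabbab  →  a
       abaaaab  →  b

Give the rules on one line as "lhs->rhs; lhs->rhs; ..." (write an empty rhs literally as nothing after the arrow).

  | abababaaaaab => bbbabaaaaab => baabaaaaab => bbaaaaab => aaaaaab => aaaab => aab => b
  | abaaababbbb => bbaababbbb => aaababbbb => ababbbb => bbbbbb => babbb => baba => bbb => ba
  | bbabbabaaab => aabbabaaab => bbabaaab => aabaaab => baaab => bab
  | aaaabbbaaaba => aabbbaaaba => bbbaaaba => baaaaba => baaba => bba => aa => ε

aa->; aba->bb; bb->a; bbb->ba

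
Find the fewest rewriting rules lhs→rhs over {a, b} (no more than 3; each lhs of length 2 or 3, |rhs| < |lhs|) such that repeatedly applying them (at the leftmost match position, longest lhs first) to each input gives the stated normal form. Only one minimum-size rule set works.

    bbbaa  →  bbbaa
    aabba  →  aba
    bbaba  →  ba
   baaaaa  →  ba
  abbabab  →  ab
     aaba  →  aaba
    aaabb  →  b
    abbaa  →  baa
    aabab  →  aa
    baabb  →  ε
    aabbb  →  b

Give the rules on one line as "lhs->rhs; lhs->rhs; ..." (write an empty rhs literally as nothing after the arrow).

  | bbbaa
  | aabba => aba
  | bbaba => ba
  | baaaaa => baaa => ba

aaa->a; abb->b; bab->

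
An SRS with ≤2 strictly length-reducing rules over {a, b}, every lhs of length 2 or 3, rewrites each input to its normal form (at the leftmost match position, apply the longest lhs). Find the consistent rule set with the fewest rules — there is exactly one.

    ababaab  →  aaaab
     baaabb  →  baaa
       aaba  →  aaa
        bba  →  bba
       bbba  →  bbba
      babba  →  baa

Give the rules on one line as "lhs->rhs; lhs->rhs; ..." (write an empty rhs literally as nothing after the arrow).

aba->aa; abb->a

  | ababaab => aabaab => aaaab
  | baaabb => baaa
  | aaba => aaa
  | bba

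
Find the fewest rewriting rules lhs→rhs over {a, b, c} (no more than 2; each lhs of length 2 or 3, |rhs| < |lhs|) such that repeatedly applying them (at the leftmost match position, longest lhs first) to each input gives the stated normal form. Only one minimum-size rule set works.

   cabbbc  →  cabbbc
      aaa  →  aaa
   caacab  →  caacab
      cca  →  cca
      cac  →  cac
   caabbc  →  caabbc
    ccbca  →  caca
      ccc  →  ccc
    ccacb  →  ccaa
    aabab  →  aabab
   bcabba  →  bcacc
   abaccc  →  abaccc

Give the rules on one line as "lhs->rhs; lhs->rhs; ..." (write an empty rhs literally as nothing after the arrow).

  | cabbbc
  | aaa
  | caacab
  | cca

bba->cc; cb->a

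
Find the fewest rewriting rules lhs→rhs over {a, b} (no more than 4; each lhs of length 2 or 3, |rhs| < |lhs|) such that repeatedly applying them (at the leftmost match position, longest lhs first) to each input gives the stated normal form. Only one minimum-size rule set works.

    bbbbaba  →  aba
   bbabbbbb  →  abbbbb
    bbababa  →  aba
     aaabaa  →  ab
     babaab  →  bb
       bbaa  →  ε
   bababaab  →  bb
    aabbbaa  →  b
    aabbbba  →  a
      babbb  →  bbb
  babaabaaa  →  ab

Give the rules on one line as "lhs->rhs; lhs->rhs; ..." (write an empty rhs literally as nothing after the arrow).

aa->; aaa->ab; bab->b; bba->a

  | bbbbaba => bbaba => aba
  | bbabbbbb => abbbbb
  | bbababa => ababa => aba
  | aaabaa => abbaa => aaa => ab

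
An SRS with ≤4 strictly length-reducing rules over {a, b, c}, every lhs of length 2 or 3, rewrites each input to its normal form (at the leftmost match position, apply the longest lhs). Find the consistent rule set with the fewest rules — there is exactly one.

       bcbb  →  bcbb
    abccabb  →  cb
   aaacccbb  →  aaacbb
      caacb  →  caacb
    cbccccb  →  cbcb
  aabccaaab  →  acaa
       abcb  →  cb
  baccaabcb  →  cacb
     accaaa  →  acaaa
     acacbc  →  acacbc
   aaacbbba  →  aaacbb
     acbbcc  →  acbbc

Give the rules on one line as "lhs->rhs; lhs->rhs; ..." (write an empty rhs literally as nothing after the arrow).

  | bcbb
  | abccabb => ccabb => cabb => cb
  | aaacccbb => aaaccbb => aaacbb
  | caacb

ab->; ba->; cc->c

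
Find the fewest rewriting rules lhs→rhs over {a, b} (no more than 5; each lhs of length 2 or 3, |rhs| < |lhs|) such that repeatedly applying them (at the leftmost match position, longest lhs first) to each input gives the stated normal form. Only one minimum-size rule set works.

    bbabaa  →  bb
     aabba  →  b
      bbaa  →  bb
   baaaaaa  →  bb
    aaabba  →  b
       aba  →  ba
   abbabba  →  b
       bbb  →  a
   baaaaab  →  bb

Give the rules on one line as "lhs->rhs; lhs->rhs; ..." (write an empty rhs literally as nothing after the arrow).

aa->b; ab->b; bba->ba; bbb->a

  | bbabaa => babaa => bbaa => baa => bb
  | aabba => bbba => aa => b
  | bbaa => baa => bb
  | baaaaaa => bbaaaa => baaaa => bbaa => baa => bb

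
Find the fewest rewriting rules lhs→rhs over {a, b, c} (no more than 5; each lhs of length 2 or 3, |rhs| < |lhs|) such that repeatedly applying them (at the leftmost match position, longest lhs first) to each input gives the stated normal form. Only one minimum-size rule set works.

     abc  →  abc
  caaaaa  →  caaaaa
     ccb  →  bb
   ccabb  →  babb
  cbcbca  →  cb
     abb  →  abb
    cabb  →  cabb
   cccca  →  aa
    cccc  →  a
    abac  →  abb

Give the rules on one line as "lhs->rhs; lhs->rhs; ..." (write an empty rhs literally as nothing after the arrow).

  | abc
  | caaaaa
  | ccb => bb
  | ccabb => babb

ac->b; bca->cc; bcc->a; cc->b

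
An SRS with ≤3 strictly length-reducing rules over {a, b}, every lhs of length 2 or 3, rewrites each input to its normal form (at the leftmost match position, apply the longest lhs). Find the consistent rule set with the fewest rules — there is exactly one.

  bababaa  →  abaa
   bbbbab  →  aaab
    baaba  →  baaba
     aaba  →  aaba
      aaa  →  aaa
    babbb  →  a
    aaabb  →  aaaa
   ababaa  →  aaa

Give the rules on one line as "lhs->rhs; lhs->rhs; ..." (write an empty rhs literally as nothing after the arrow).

  | bababaa => abaa
  | bbbbab => abbab => aaab
  | baaba
  | aaba

bab->; bb->a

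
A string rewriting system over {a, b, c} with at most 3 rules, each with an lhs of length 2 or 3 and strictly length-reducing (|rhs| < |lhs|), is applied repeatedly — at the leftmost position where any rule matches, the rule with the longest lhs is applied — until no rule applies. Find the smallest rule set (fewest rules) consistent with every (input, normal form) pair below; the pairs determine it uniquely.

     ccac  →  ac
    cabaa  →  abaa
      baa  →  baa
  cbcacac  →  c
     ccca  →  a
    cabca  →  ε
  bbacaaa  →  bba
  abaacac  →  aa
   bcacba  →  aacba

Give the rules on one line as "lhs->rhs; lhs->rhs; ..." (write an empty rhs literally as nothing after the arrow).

  | ccac => cac => ac
  | cabaa => abaa
  | baa
  | cbcacac => caacac => aacac => aaac => c

aaa->; bc->a; ca->a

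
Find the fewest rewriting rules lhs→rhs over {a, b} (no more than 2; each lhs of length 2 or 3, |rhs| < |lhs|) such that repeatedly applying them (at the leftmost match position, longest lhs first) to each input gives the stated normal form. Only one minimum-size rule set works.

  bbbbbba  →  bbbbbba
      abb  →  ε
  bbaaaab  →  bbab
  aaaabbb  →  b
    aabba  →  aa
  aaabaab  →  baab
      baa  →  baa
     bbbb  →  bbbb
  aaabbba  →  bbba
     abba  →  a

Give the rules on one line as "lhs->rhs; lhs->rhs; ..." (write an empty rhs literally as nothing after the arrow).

aaa->; abb->

  | bbbbbba
  | abb => ε
  | bbaaaab => bbab
  | aaaabbb => abbb => b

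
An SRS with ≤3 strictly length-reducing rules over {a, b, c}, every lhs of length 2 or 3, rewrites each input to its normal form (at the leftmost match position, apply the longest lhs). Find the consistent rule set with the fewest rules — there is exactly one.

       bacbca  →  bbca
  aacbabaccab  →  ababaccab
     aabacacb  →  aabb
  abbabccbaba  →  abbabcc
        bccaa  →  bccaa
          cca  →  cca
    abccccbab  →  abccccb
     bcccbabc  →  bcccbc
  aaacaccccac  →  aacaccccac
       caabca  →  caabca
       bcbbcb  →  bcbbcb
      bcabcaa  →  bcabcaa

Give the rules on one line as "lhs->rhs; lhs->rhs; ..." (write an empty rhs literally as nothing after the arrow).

aaa->aa; acb->b; cba->c

  | bacbca => bbca
  | aacbabaccab => ababaccab
  | aabacacb => aabacb => aabb
  | abbabccbaba => abbabccba => abbabcc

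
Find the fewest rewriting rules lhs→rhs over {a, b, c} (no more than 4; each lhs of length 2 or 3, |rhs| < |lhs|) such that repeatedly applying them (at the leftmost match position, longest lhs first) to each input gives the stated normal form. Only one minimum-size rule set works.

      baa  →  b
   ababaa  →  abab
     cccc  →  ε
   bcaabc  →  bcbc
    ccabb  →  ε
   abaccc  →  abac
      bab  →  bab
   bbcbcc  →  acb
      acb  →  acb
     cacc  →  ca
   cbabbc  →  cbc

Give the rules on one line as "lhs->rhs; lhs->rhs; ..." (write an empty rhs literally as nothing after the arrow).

  | baa => b
  | ababaa => abab
  | cccc => cc => ε
  | bcaabc => bcbc

aa->; bb->a; cc->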